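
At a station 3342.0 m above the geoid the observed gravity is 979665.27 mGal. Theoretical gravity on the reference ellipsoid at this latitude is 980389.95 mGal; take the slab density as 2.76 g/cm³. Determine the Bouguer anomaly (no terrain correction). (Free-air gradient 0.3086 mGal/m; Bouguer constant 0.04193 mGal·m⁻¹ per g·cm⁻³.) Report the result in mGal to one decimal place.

-80.1

Free-air correction = 0.3086 × 3342.0 = 1031.34 mGal
Free-air anomaly = 979665.27 − 980389.95 + (1031.34) = 306.66 mGal
Bouguer slab correction = 0.04193 × 2.76 × 3342.0 = 386.76 mGal
Simple Bouguer anomaly = 306.66 − (386.76) = -80.10 mGal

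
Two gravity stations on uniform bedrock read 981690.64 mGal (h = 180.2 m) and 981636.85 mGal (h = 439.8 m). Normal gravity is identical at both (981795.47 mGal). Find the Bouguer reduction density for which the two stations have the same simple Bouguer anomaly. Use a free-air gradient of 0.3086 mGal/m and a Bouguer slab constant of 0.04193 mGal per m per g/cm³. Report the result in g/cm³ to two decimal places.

2.42

Δg_obs = 981636.85 − 981690.64 = -53.79 mGal over Δh = 439.8 − 180.2 = 259.6 m
Equal Bouguer anomalies ⇒ Δg_obs + (0.3086 − 0.04193ρ)·Δh = 0
0.3086 − 0.04193ρ = −Δg_obs/Δh = 0.20720
ρ = (0.3086 − 0.20720) / 0.04193 = 2.42 g/cm³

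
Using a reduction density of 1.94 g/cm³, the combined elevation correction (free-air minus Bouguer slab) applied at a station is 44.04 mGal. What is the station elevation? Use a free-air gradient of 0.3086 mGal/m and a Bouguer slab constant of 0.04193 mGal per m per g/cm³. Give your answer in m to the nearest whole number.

Combined gradient = 0.3086 − 0.04193 × 1.94 = 0.2272558 mGal/m
h = 44.04 / 0.2272558 = 193.79 m

194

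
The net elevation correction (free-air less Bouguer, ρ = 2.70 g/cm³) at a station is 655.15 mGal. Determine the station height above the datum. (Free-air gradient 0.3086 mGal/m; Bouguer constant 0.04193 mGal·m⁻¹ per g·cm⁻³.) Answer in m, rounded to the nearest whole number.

Combined gradient = 0.3086 − 0.04193 × 2.70 = 0.1953890 mGal/m
h = 655.15 / 0.1953890 = 3353.05 m

3353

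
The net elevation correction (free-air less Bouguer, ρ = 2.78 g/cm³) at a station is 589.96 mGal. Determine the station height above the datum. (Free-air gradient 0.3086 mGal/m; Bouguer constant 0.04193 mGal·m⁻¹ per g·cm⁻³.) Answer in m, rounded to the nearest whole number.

3072

Combined gradient = 0.3086 − 0.04193 × 2.78 = 0.1920346 mGal/m
h = 589.96 / 0.1920346 = 3072.15 m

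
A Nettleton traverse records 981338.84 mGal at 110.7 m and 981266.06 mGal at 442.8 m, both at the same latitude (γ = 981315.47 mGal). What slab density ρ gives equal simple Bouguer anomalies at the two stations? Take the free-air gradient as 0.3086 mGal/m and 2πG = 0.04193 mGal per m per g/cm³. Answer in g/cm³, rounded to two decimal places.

2.13

Δg_obs = 981266.06 − 981338.84 = -72.78 mGal over Δh = 442.8 − 110.7 = 332.1 m
Equal Bouguer anomalies ⇒ Δg_obs + (0.3086 − 0.04193ρ)·Δh = 0
0.3086 − 0.04193ρ = −Δg_obs/Δh = 0.21915
ρ = (0.3086 − 0.21915) / 0.04193 = 2.13 g/cm³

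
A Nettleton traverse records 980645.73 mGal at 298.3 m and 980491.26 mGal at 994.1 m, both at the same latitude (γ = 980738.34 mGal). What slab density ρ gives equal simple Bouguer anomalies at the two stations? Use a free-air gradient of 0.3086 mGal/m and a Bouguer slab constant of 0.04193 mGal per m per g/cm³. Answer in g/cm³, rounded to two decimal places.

Δg_obs = 980491.26 − 980645.73 = -154.47 mGal over Δh = 994.1 − 298.3 = 695.8 m
Equal Bouguer anomalies ⇒ Δg_obs + (0.3086 − 0.04193ρ)·Δh = 0
0.3086 − 0.04193ρ = −Δg_obs/Δh = 0.22200
ρ = (0.3086 − 0.22200) / 0.04193 = 2.07 g/cm³

2.07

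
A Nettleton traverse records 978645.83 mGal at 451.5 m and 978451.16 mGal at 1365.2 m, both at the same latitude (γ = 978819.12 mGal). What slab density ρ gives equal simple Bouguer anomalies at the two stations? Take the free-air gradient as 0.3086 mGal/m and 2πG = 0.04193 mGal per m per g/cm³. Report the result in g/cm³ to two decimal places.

2.28

Δg_obs = 978451.16 − 978645.83 = -194.67 mGal over Δh = 1365.2 − 451.5 = 913.7 m
Equal Bouguer anomalies ⇒ Δg_obs + (0.3086 − 0.04193ρ)·Δh = 0
0.3086 − 0.04193ρ = −Δg_obs/Δh = 0.21306
ρ = (0.3086 − 0.21306) / 0.04193 = 2.28 g/cm³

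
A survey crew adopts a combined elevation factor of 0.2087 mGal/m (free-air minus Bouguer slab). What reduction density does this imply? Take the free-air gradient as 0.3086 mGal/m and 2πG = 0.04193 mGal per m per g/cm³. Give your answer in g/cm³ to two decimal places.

2.38

0.2087 = 0.3086 − 0.04193 × ρ
ρ = (0.3086 − 0.2087) / 0.04193 = 2.38 g/cm³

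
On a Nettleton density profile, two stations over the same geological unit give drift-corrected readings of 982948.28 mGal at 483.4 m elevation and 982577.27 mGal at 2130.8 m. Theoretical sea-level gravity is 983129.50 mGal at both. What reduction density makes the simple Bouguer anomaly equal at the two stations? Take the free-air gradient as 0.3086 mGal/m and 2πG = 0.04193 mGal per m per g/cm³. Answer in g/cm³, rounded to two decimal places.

1.99

Δg_obs = 982577.27 − 982948.28 = -371.01 mGal over Δh = 2130.8 − 483.4 = 1647.4 m
Equal Bouguer anomalies ⇒ Δg_obs + (0.3086 − 0.04193ρ)·Δh = 0
0.3086 − 0.04193ρ = −Δg_obs/Δh = 0.22521
ρ = (0.3086 − 0.22521) / 0.04193 = 1.99 g/cm³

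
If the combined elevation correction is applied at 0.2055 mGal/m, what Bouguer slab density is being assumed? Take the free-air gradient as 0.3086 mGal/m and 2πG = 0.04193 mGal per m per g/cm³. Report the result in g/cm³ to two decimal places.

2.46

0.2055 = 0.3086 − 0.04193 × ρ
ρ = (0.3086 − 0.2055) / 0.04193 = 2.46 g/cm³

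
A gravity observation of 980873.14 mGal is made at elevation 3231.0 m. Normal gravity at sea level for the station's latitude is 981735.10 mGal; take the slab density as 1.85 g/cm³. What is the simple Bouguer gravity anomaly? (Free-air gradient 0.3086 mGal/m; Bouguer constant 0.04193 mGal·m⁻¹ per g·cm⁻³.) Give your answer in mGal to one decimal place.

-115.5

Free-air correction = 0.3086 × 3231.0 = 997.09 mGal
Free-air anomaly = 980873.14 − 981735.10 + (997.09) = 135.13 mGal
Bouguer slab correction = 0.04193 × 1.85 × 3231.0 = 250.63 mGal
Simple Bouguer anomaly = 135.13 − (250.63) = -115.50 mGal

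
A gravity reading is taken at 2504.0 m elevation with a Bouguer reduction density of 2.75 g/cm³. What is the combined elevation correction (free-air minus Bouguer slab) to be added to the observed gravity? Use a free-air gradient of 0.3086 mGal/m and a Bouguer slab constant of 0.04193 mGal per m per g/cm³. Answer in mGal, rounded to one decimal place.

484.0

Combined gradient = 0.3086 − 0.04193 × 2.75 = 0.1932925 mGal/m
Combined elevation correction = 0.1932925 × 2504.0 = 484.0 mGal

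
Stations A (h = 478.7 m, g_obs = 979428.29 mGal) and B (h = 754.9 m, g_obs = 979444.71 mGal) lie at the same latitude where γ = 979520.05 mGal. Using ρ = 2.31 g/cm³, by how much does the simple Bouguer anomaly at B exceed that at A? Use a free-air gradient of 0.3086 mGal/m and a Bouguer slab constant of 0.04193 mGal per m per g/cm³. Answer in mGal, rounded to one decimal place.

Δg_SB(A) = 979428.29 − 979520.05 + 0.3086×478.7 − 0.04193×2.31×478.7 = 9.60 mGal
Δg_SB(B) = 979444.71 − 979520.05 + 0.3086×754.9 − 0.04193×2.31×754.9 = 84.50 mGal
Difference = 84.50 − (9.60) = 74.90 mGal

74.9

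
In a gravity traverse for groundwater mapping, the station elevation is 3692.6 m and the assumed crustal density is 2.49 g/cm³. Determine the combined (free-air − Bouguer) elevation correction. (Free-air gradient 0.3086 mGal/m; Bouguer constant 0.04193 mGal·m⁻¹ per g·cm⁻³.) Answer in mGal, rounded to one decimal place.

Combined gradient = 0.3086 − 0.04193 × 2.49 = 0.2041943 mGal/m
Combined elevation correction = 0.2041943 × 3692.6 = 754.0 mGal

754.0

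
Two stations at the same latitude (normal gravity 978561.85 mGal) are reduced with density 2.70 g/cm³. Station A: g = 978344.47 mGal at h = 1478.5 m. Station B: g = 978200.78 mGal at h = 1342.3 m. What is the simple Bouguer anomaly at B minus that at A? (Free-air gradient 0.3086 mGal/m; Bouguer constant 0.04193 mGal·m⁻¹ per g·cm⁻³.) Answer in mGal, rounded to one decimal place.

Δg_SB(A) = 978344.47 − 978561.85 + 0.3086×1478.5 − 0.04193×2.70×1478.5 = 71.50 mGal
Δg_SB(B) = 978200.78 − 978561.85 + 0.3086×1342.3 − 0.04193×2.70×1342.3 = -98.80 mGal
Difference = -98.80 − (71.50) = -170.30 mGal

-170.3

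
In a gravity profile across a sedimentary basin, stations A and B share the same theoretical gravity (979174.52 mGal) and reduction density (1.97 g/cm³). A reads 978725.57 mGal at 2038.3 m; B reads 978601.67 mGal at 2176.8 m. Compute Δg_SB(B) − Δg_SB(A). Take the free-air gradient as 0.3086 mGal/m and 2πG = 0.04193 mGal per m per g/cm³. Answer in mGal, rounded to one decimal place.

-92.6

Δg_SB(A) = 978725.57 − 979174.52 + 0.3086×2038.3 − 0.04193×1.97×2038.3 = 11.70 mGal
Δg_SB(B) = 978601.67 − 979174.52 + 0.3086×2176.8 − 0.04193×1.97×2176.8 = -80.90 mGal
Difference = -80.90 − (11.70) = -92.60 mGal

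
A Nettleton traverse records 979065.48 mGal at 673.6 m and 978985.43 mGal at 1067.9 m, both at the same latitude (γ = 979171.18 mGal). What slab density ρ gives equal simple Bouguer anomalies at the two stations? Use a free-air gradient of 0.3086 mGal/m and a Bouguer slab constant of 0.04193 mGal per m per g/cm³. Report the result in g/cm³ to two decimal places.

2.52

Δg_obs = 978985.43 − 979065.48 = -80.05 mGal over Δh = 1067.9 − 673.6 = 394.3 m
Equal Bouguer anomalies ⇒ Δg_obs + (0.3086 − 0.04193ρ)·Δh = 0
0.3086 − 0.04193ρ = −Δg_obs/Δh = 0.20302
ρ = (0.3086 − 0.20302) / 0.04193 = 2.52 g/cm³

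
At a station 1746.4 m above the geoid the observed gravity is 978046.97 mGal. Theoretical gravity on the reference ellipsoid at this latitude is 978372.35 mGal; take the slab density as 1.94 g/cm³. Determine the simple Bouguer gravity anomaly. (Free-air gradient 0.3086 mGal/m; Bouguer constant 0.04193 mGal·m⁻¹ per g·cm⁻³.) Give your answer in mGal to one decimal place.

71.5

Free-air correction = 0.3086 × 1746.4 = 538.94 mGal
Free-air anomaly = 978046.97 − 978372.35 + (538.94) = 213.56 mGal
Bouguer slab correction = 0.04193 × 1.94 × 1746.4 = 142.06 mGal
Simple Bouguer anomaly = 213.56 − (142.06) = 71.50 mGal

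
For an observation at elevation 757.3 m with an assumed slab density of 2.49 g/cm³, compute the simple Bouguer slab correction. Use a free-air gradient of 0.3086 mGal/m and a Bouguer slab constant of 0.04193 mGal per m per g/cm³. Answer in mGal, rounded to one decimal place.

79.1

Bouguer slab correction = 0.04193 × 2.49 × 757.3 = 79.1 mGal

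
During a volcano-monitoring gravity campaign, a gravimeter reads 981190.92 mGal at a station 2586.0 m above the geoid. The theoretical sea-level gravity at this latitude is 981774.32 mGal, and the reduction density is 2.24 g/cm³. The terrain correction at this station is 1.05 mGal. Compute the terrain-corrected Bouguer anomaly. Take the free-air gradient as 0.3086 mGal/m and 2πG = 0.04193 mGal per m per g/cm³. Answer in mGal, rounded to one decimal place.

Free-air correction = 0.3086 × 2586.0 = 798.04 mGal
Free-air anomaly = 981190.92 − 981774.32 + (798.04) = 214.64 mGal
Bouguer slab correction = 0.04193 × 2.24 × 2586.0 = 242.89 mGal
Simple Bouguer anomaly = 214.64 − (242.89) = -28.25 mGal
Complete Bouguer anomaly = -28.25 + 1.05 = -27.20 mGal

-27.2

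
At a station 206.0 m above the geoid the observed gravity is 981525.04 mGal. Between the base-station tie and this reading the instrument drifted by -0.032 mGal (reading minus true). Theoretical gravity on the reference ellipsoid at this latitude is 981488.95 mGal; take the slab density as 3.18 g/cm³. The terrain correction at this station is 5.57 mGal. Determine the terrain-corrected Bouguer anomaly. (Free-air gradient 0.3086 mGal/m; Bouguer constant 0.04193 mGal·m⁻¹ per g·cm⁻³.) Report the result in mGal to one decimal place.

Drift-corrected reading = 981525.04 − (-0.032) = 981525.072 mGal
Free-air correction = 0.3086 × 206.0 = 63.57 mGal
Free-air anomaly = 981525.072 − 981488.95 + (63.57) = 99.692 mGal
Bouguer slab correction = 0.04193 × 3.18 × 206.0 = 27.47 mGal
Simple Bouguer anomaly = 99.692 − (27.47) = 72.222 mGal
Complete Bouguer anomaly = 72.222 + 5.57 = 77.792 mGal

77.8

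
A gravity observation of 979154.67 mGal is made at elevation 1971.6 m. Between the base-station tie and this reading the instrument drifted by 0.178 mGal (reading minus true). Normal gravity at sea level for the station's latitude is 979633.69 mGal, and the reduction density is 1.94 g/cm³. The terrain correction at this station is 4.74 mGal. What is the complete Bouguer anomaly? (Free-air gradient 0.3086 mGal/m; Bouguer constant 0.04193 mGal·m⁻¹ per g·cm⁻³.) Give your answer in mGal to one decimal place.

Drift-corrected reading = 979154.67 − (0.178) = 979154.492 mGal
Free-air correction = 0.3086 × 1971.6 = 608.44 mGal
Free-air anomaly = 979154.492 − 979633.69 + (608.44) = 129.242 mGal
Bouguer slab correction = 0.04193 × 1.94 × 1971.6 = 160.38 mGal
Simple Bouguer anomaly = 129.242 − (160.38) = -31.138 mGal
Complete Bouguer anomaly = -31.138 + 4.74 = -26.398 mGal

-26.4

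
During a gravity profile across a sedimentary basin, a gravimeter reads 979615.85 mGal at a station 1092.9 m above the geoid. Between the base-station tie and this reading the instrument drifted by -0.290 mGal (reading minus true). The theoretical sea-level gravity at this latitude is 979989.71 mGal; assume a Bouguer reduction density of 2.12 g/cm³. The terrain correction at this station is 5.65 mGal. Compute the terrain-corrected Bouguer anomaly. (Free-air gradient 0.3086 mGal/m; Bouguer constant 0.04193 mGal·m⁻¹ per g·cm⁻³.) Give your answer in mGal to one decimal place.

Drift-corrected reading = 979615.85 − (-0.290) = 979616.140 mGal
Free-air correction = 0.3086 × 1092.9 = 337.27 mGal
Free-air anomaly = 979616.140 − 979989.71 + (337.27) = -36.300 mGal
Bouguer slab correction = 0.04193 × 2.12 × 1092.9 = 97.15 mGal
Simple Bouguer anomaly = -36.300 − (97.15) = -133.450 mGal
Complete Bouguer anomaly = -133.450 + 5.65 = -127.800 mGal

-127.8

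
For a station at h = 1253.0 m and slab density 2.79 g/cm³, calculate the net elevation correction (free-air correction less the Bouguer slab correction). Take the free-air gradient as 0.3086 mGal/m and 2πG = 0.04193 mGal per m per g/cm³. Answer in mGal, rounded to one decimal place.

Combined gradient = 0.3086 − 0.04193 × 2.79 = 0.1916153 mGal/m
Combined elevation correction = 0.1916153 × 1253.0 = 240.1 mGal

240.1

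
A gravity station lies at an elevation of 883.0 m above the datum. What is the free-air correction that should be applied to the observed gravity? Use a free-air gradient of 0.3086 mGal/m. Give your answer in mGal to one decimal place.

Free-air correction = 0.3086 × 883.0 = 272.5 mGal

272.5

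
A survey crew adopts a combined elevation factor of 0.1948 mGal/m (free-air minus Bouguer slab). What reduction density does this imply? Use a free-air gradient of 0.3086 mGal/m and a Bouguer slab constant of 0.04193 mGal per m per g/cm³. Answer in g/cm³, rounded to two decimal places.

2.71

0.1948 = 0.3086 − 0.04193 × ρ
ρ = (0.3086 − 0.1948) / 0.04193 = 2.71 g/cm³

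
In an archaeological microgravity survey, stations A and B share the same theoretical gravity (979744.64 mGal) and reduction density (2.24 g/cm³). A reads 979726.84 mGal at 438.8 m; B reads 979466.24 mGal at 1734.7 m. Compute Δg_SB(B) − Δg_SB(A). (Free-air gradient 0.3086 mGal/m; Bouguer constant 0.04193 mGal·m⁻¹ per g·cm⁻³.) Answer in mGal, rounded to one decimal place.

17.6

Δg_SB(A) = 979726.84 − 979744.64 + 0.3086×438.8 − 0.04193×2.24×438.8 = 76.40 mGal
Δg_SB(B) = 979466.24 − 979744.64 + 0.3086×1734.7 − 0.04193×2.24×1734.7 = 94.00 mGal
Difference = 94.00 − (76.40) = 17.60 mGal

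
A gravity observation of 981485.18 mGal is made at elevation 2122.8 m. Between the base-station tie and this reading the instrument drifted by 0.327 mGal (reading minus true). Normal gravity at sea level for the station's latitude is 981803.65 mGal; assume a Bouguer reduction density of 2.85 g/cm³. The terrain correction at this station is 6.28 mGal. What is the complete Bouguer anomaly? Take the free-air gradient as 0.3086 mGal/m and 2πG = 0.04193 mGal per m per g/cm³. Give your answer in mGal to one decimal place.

88.9

Drift-corrected reading = 981485.18 − (0.327) = 981484.853 mGal
Free-air correction = 0.3086 × 2122.8 = 655.10 mGal
Free-air anomaly = 981484.853 − 981803.65 + (655.10) = 336.303 mGal
Bouguer slab correction = 0.04193 × 2.85 × 2122.8 = 253.68 mGal
Simple Bouguer anomaly = 336.303 − (253.68) = 82.623 mGal
Complete Bouguer anomaly = 82.623 + 6.28 = 88.903 mGal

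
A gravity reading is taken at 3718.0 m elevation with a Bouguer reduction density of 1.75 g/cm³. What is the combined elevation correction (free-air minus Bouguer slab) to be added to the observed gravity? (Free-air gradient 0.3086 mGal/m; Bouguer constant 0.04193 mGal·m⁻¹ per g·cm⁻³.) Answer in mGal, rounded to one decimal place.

Combined gradient = 0.3086 − 0.04193 × 1.75 = 0.2352225 mGal/m
Combined elevation correction = 0.2352225 × 3718.0 = 874.6 mGal

874.6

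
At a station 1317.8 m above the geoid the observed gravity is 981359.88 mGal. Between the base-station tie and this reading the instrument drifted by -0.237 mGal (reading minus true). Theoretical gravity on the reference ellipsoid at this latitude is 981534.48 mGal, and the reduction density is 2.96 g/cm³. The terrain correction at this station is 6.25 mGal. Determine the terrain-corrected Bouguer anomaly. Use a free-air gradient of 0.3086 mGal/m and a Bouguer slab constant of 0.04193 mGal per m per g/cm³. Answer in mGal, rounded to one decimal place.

Drift-corrected reading = 981359.88 − (-0.237) = 981360.117 mGal
Free-air correction = 0.3086 × 1317.8 = 406.67 mGal
Free-air anomaly = 981360.117 − 981534.48 + (406.67) = 232.307 mGal
Bouguer slab correction = 0.04193 × 2.96 × 1317.8 = 163.56 mGal
Simple Bouguer anomaly = 232.307 − (163.56) = 68.747 mGal
Complete Bouguer anomaly = 68.747 + 6.25 = 74.997 mGal

75.0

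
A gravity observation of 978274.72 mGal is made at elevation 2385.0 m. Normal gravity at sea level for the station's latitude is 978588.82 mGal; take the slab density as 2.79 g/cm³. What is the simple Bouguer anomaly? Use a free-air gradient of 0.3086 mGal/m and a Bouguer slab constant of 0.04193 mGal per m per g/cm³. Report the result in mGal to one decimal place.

142.9

Free-air correction = 0.3086 × 2385.0 = 736.01 mGal
Free-air anomaly = 978274.72 − 978588.82 + (736.01) = 421.91 mGal
Bouguer slab correction = 0.04193 × 2.79 × 2385.0 = 279.01 mGal
Simple Bouguer anomaly = 421.91 − (279.01) = 142.90 mGal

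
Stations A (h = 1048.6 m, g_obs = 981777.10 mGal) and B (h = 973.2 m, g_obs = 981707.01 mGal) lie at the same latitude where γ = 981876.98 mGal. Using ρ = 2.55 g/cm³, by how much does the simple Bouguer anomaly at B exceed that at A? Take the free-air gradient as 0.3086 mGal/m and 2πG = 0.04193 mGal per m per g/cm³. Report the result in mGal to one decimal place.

-85.3

Δg_SB(A) = 981777.10 − 981876.98 + 0.3086×1048.6 − 0.04193×2.55×1048.6 = 111.60 mGal
Δg_SB(B) = 981707.01 − 981876.98 + 0.3086×973.2 − 0.04193×2.55×973.2 = 26.30 mGal
Difference = 26.30 − (111.60) = -85.30 mGal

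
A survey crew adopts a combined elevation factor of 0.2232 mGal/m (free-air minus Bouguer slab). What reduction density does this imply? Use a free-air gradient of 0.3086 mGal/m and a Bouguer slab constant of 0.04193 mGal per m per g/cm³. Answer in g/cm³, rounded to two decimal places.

0.2232 = 0.3086 − 0.04193 × ρ
ρ = (0.3086 − 0.2232) / 0.04193 = 2.04 g/cm³

2.04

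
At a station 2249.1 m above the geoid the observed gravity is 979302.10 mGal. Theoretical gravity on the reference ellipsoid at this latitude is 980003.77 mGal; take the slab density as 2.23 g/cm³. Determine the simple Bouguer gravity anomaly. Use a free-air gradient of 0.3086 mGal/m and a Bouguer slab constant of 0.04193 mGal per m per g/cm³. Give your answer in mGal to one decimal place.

Free-air correction = 0.3086 × 2249.1 = 694.07 mGal
Free-air anomaly = 979302.10 − 980003.77 + (694.07) = -7.60 mGal
Bouguer slab correction = 0.04193 × 2.23 × 2249.1 = 210.30 mGal
Simple Bouguer anomaly = -7.60 − (210.30) = -217.90 mGal

-217.9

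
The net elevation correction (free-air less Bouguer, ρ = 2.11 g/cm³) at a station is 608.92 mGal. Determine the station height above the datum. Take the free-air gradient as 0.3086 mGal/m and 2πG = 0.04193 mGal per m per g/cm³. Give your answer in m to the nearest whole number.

2766

Combined gradient = 0.3086 − 0.04193 × 2.11 = 0.2201277 mGal/m
h = 608.92 / 0.2201277 = 2766.21 m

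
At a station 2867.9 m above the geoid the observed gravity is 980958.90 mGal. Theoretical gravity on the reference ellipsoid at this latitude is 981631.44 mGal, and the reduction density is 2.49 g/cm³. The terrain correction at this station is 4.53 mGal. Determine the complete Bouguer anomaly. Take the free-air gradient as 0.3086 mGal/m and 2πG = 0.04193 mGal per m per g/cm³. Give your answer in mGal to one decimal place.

Free-air correction = 0.3086 × 2867.9 = 885.03 mGal
Free-air anomaly = 980958.90 − 981631.44 + (885.03) = 212.49 mGal
Bouguer slab correction = 0.04193 × 2.49 × 2867.9 = 299.43 mGal
Simple Bouguer anomaly = 212.49 − (299.43) = -86.94 mGal
Complete Bouguer anomaly = -86.94 + 4.53 = -82.41 mGal

-82.4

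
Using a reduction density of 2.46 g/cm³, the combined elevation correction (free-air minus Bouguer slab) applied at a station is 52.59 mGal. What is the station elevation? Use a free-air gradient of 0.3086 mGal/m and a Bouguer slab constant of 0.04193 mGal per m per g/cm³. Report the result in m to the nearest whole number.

Combined gradient = 0.3086 − 0.04193 × 2.46 = 0.2054522 mGal/m
h = 52.59 / 0.2054522 = 255.97 m

256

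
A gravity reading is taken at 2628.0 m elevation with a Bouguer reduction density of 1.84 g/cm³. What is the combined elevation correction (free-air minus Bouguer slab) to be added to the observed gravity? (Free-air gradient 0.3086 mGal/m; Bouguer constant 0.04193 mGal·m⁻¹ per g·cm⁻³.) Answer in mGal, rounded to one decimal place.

608.2

Combined gradient = 0.3086 − 0.04193 × 1.84 = 0.2314488 mGal/m
Combined elevation correction = 0.2314488 × 2628.0 = 608.2 mGal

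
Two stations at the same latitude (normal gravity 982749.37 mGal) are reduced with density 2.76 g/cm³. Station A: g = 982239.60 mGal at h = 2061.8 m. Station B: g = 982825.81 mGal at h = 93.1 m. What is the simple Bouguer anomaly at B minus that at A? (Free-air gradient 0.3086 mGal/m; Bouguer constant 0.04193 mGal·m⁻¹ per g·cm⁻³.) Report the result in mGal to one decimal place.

Δg_SB(A) = 982239.60 − 982749.37 + 0.3086×2061.8 − 0.04193×2.76×2061.8 = -112.10 mGal
Δg_SB(B) = 982825.81 − 982749.37 + 0.3086×93.1 − 0.04193×2.76×93.1 = 94.40 mGal
Difference = 94.40 − (-112.10) = 206.50 mGal

206.5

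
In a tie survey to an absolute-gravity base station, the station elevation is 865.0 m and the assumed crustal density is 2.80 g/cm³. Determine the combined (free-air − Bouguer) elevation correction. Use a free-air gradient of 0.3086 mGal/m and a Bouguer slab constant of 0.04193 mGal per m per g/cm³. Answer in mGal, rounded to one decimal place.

165.4

Combined gradient = 0.3086 − 0.04193 × 2.80 = 0.1911960 mGal/m
Combined elevation correction = 0.1911960 × 865.0 = 165.4 mGal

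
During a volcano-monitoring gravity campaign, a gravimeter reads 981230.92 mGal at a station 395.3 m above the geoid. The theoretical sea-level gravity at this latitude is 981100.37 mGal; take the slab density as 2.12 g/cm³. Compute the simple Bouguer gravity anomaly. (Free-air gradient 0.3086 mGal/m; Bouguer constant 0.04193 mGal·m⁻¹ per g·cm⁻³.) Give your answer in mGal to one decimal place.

217.4

Free-air correction = 0.3086 × 395.3 = 121.99 mGal
Free-air anomaly = 981230.92 − 981100.37 + (121.99) = 252.54 mGal
Bouguer slab correction = 0.04193 × 2.12 × 395.3 = 35.14 mGal
Simple Bouguer anomaly = 252.54 − (35.14) = 217.40 mGal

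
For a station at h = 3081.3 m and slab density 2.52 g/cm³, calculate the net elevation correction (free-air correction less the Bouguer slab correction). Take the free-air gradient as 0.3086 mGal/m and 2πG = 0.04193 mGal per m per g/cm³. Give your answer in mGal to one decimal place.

625.3

Combined gradient = 0.3086 − 0.04193 × 2.52 = 0.2029364 mGal/m
Combined elevation correction = 0.2029364 × 3081.3 = 625.3 mGal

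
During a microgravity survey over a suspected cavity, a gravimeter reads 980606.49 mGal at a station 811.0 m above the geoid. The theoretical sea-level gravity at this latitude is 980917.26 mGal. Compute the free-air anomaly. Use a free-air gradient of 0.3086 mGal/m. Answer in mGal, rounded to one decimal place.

-60.5

Free-air correction = 0.3086 × 811.0 = 250.27 mGal
Free-air anomaly = 980606.49 − 980917.26 + (250.27) = -60.50 mGal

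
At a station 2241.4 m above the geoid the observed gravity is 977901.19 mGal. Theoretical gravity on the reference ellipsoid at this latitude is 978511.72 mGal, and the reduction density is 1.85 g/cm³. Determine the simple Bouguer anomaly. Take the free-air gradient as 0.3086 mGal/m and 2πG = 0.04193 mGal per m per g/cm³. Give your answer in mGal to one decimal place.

Free-air correction = 0.3086 × 2241.4 = 691.70 mGal
Free-air anomaly = 977901.19 − 978511.72 + (691.70) = 81.17 mGal
Bouguer slab correction = 0.04193 × 1.85 × 2241.4 = 173.87 mGal
Simple Bouguer anomaly = 81.17 − (173.87) = -92.70 mGal

-92.7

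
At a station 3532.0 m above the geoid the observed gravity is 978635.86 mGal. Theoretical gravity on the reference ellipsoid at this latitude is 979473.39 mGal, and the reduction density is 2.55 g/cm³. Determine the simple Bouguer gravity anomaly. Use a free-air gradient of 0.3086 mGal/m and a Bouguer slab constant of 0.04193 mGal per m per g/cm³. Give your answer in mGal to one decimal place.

-125.2

Free-air correction = 0.3086 × 3532.0 = 1089.98 mGal
Free-air anomaly = 978635.86 − 979473.39 + (1089.98) = 252.45 mGal
Bouguer slab correction = 0.04193 × 2.55 × 3532.0 = 377.65 mGal
Simple Bouguer anomaly = 252.45 − (377.65) = -125.20 mGal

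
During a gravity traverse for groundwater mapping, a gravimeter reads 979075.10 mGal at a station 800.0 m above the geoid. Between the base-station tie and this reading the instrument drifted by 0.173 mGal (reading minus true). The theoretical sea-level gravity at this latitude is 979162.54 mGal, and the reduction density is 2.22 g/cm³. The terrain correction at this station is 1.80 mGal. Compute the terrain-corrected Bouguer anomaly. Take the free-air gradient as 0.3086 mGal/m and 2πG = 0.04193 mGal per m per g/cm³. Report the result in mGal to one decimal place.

Drift-corrected reading = 979075.10 − (0.173) = 979074.927 mGal
Free-air correction = 0.3086 × 800.0 = 246.88 mGal
Free-air anomaly = 979074.927 − 979162.54 + (246.88) = 159.267 mGal
Bouguer slab correction = 0.04193 × 2.22 × 800.0 = 74.47 mGal
Simple Bouguer anomaly = 159.267 − (74.47) = 84.797 mGal
Complete Bouguer anomaly = 84.797 + 1.80 = 86.597 mGal

86.6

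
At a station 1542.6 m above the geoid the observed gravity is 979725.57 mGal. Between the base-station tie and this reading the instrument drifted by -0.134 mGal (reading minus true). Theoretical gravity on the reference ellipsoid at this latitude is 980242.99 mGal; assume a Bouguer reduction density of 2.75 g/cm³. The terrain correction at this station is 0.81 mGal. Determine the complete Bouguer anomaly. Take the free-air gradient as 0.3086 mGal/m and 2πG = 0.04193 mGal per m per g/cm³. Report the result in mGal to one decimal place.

-218.3

Drift-corrected reading = 979725.57 − (-0.134) = 979725.704 mGal
Free-air correction = 0.3086 × 1542.6 = 476.05 mGal
Free-air anomaly = 979725.704 − 980242.99 + (476.05) = -41.236 mGal
Bouguer slab correction = 0.04193 × 2.75 × 1542.6 = 177.87 mGal
Simple Bouguer anomaly = -41.236 − (177.87) = -219.106 mGal
Complete Bouguer anomaly = -219.106 + 0.81 = -218.296 mGal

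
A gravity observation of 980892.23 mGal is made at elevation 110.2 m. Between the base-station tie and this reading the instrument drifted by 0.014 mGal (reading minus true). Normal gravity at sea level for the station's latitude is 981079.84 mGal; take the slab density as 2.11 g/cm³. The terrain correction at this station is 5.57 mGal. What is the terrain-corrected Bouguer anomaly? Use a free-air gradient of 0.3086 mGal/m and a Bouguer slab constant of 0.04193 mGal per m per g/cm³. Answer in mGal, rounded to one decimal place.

-157.8

Drift-corrected reading = 980892.23 − (0.014) = 980892.216 mGal
Free-air correction = 0.3086 × 110.2 = 34.01 mGal
Free-air anomaly = 980892.216 − 981079.84 + (34.01) = -153.614 mGal
Bouguer slab correction = 0.04193 × 2.11 × 110.2 = 9.75 mGal
Simple Bouguer anomaly = -153.614 − (9.75) = -163.364 mGal
Complete Bouguer anomaly = -163.364 + 5.57 = -157.794 mGal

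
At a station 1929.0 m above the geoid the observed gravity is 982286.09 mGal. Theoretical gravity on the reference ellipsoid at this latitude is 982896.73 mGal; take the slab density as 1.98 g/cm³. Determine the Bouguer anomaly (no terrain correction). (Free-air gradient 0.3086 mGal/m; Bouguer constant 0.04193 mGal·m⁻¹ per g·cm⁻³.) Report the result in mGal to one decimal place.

Free-air correction = 0.3086 × 1929.0 = 595.29 mGal
Free-air anomaly = 982286.09 − 982896.73 + (595.29) = -15.35 mGal
Bouguer slab correction = 0.04193 × 1.98 × 1929.0 = 160.15 mGal
Simple Bouguer anomaly = -15.35 − (160.15) = -175.50 mGal

-175.5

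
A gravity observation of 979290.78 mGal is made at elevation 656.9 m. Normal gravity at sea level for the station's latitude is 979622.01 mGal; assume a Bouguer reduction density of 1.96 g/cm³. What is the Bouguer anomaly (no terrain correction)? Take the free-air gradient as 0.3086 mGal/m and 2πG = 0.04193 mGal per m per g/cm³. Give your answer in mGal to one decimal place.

Free-air correction = 0.3086 × 656.9 = 202.72 mGal
Free-air anomaly = 979290.78 − 979622.01 + (202.72) = -128.51 mGal
Bouguer slab correction = 0.04193 × 1.96 × 656.9 = 53.99 mGal
Simple Bouguer anomaly = -128.51 − (53.99) = -182.50 mGal

-182.5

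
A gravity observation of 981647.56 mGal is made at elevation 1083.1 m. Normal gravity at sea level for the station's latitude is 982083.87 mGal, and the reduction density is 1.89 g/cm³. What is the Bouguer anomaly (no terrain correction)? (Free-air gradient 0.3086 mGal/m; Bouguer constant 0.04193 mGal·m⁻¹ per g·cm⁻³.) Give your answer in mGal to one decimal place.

-187.9

Free-air correction = 0.3086 × 1083.1 = 334.24 mGal
Free-air anomaly = 981647.56 − 982083.87 + (334.24) = -102.07 mGal
Bouguer slab correction = 0.04193 × 1.89 × 1083.1 = 85.83 mGal
Simple Bouguer anomaly = -102.07 − (85.83) = -187.90 mGal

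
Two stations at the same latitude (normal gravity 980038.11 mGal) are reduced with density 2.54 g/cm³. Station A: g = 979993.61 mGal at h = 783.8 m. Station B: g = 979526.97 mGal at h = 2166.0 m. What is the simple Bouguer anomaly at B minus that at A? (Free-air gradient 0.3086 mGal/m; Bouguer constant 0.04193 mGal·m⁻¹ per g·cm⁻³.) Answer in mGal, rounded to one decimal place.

-187.3

Δg_SB(A) = 979993.61 − 980038.11 + 0.3086×783.8 − 0.04193×2.54×783.8 = 113.90 mGal
Δg_SB(B) = 979526.97 − 980038.11 + 0.3086×2166.0 − 0.04193×2.54×2166.0 = -73.40 mGal
Difference = -73.40 − (113.90) = -187.30 mGal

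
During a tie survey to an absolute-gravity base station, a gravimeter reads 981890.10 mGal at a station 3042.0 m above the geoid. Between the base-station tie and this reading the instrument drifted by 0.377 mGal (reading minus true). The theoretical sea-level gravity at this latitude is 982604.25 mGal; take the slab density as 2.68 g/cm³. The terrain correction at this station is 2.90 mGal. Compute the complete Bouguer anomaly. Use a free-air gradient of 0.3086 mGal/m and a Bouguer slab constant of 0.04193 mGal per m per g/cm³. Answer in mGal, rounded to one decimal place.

-114.7

Drift-corrected reading = 981890.10 − (0.377) = 981889.723 mGal
Free-air correction = 0.3086 × 3042.0 = 938.76 mGal
Free-air anomaly = 981889.723 − 982604.25 + (938.76) = 224.233 mGal
Bouguer slab correction = 0.04193 × 2.68 × 3042.0 = 341.84 mGal
Simple Bouguer anomaly = 224.233 − (341.84) = -117.607 mGal
Complete Bouguer anomaly = -117.607 + 2.90 = -114.707 mGal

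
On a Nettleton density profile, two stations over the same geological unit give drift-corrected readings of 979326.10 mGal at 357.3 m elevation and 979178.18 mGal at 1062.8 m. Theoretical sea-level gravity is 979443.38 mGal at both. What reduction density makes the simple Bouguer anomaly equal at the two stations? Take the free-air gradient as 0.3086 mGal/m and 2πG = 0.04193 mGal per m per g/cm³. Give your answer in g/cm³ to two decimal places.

Δg_obs = 979178.18 − 979326.10 = -147.92 mGal over Δh = 1062.8 − 357.3 = 705.5 m
Equal Bouguer anomalies ⇒ Δg_obs + (0.3086 − 0.04193ρ)·Δh = 0
0.3086 − 0.04193ρ = −Δg_obs/Δh = 0.20967
ρ = (0.3086 − 0.20967) / 0.04193 = 2.36 g/cm³

2.36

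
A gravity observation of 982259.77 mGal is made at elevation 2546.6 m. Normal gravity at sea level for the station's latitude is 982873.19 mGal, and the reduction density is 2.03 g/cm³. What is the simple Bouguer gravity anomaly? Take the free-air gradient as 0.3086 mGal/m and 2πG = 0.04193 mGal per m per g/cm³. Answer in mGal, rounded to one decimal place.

Free-air correction = 0.3086 × 2546.6 = 785.88 mGal
Free-air anomaly = 982259.77 − 982873.19 + (785.88) = 172.46 mGal
Bouguer slab correction = 0.04193 × 2.03 × 2546.6 = 216.76 mGal
Simple Bouguer anomaly = 172.46 − (216.76) = -44.30 mGal

-44.3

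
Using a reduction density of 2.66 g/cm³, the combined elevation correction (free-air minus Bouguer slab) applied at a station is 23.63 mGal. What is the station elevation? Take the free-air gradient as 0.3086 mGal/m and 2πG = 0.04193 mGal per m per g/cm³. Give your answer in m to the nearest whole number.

120

Combined gradient = 0.3086 − 0.04193 × 2.66 = 0.1970662 mGal/m
h = 23.63 / 0.1970662 = 119.91 m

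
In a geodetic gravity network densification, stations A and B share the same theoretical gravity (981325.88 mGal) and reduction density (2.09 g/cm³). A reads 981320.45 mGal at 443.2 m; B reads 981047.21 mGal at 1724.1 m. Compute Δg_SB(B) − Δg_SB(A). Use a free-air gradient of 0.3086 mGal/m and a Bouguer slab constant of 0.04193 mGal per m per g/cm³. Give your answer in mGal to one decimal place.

Δg_SB(A) = 981320.45 − 981325.88 + 0.3086×443.2 − 0.04193×2.09×443.2 = 92.50 mGal
Δg_SB(B) = 981047.21 − 981325.88 + 0.3086×1724.1 − 0.04193×2.09×1724.1 = 102.30 mGal
Difference = 102.30 − (92.50) = 9.80 mGal

9.8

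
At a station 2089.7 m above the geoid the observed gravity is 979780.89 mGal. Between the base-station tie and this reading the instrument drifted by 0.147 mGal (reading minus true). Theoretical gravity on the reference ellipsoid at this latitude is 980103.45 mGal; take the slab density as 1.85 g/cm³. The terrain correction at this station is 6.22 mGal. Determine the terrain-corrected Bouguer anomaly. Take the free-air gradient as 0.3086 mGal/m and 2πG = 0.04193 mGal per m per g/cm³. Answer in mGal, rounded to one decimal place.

166.3

Drift-corrected reading = 979780.89 − (0.147) = 979780.743 mGal
Free-air correction = 0.3086 × 2089.7 = 644.88 mGal
Free-air anomaly = 979780.743 − 980103.45 + (644.88) = 322.173 mGal
Bouguer slab correction = 0.04193 × 1.85 × 2089.7 = 162.10 mGal
Simple Bouguer anomaly = 322.173 − (162.10) = 160.073 mGal
Complete Bouguer anomaly = 160.073 + 6.22 = 166.293 mGal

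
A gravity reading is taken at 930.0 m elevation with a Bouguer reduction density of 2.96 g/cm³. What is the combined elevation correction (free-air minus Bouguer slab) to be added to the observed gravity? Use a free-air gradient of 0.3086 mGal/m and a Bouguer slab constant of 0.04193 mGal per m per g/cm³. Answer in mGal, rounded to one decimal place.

Combined gradient = 0.3086 − 0.04193 × 2.96 = 0.1844872 mGal/m
Combined elevation correction = 0.1844872 × 930.0 = 171.6 mGal

171.6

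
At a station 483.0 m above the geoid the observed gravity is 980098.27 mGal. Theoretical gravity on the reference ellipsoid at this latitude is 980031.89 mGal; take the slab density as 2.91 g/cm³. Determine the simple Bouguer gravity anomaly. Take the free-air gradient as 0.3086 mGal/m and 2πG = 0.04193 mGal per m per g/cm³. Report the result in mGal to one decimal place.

156.5

Free-air correction = 0.3086 × 483.0 = 149.05 mGal
Free-air anomaly = 980098.27 − 980031.89 + (149.05) = 215.43 mGal
Bouguer slab correction = 0.04193 × 2.91 × 483.0 = 58.93 mGal
Simple Bouguer anomaly = 215.43 − (58.93) = 156.50 mGal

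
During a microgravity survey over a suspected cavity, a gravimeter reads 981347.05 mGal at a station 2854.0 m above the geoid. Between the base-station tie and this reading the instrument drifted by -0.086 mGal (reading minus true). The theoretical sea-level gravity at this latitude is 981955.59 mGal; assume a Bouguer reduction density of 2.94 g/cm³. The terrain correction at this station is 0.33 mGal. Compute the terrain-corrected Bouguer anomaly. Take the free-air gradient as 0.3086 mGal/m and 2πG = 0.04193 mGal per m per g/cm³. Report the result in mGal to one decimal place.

Drift-corrected reading = 981347.05 − (-0.086) = 981347.136 mGal
Free-air correction = 0.3086 × 2854.0 = 880.74 mGal
Free-air anomaly = 981347.136 − 981955.59 + (880.74) = 272.286 mGal
Bouguer slab correction = 0.04193 × 2.94 × 2854.0 = 351.82 mGal
Simple Bouguer anomaly = 272.286 − (351.82) = -79.534 mGal
Complete Bouguer anomaly = -79.534 + 0.33 = -79.204 mGal

-79.2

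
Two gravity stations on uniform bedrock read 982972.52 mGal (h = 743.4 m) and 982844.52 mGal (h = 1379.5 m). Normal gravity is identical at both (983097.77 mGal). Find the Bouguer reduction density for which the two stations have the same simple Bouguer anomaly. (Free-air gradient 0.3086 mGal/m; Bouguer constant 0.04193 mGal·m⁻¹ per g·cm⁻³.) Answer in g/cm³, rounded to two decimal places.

Δg_obs = 982844.52 − 982972.52 = -128.00 mGal over Δh = 1379.5 − 743.4 = 636.1 m
Equal Bouguer anomalies ⇒ Δg_obs + (0.3086 − 0.04193ρ)·Δh = 0
0.3086 − 0.04193ρ = −Δg_obs/Δh = 0.20123
ρ = (0.3086 − 0.20123) / 0.04193 = 2.56 g/cm³

2.56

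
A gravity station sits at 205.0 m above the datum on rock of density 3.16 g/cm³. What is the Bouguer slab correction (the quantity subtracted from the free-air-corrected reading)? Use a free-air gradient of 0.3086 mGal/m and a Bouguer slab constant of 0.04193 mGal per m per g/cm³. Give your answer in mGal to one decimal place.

27.2

Bouguer slab correction = 0.04193 × 3.16 × 205.0 = 27.2 mGal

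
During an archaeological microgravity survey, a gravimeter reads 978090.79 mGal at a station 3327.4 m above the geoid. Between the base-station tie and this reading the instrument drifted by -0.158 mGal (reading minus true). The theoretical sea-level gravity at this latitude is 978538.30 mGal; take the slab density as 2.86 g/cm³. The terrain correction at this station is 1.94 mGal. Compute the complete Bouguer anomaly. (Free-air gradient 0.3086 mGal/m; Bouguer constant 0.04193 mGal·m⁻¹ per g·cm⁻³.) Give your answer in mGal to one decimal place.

182.4

Drift-corrected reading = 978090.79 − (-0.158) = 978090.948 mGal
Free-air correction = 0.3086 × 3327.4 = 1026.84 mGal
Free-air anomaly = 978090.948 − 978538.30 + (1026.84) = 579.488 mGal
Bouguer slab correction = 0.04193 × 2.86 × 3327.4 = 399.02 mGal
Simple Bouguer anomaly = 579.488 − (399.02) = 180.468 mGal
Complete Bouguer anomaly = 180.468 + 1.94 = 182.408 mGal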